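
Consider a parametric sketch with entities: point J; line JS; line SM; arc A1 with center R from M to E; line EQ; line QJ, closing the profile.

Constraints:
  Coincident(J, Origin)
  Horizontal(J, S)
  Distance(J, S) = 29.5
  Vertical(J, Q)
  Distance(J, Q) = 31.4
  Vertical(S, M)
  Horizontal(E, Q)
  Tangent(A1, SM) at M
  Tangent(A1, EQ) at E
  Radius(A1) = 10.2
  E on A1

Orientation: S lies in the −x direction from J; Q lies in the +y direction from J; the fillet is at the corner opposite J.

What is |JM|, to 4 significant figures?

36.33

J is at the origin; JS is horizontal with |JS| = 29.5 and S on the −x side, so S = (-29.50, 0.000). JQ is vertical with |JQ| = 31.4 and Q on the +y side, so Q = (0.000, 31.40). The virtual corner opposite J is at (-29.50, 31.40). Since A1 is tangent to SM there, RM ⟂ SM and A1 meets EQ tangentially, so RE is at right angles to EQ, with radius 10.2, so the center R sits 10.2 in from both sides at R = (-19.30, 21.20). That places the tangent points at M = (-29.50, 21.20) on SM and E = (-19.30, 31.40) on EQ. Then |JM| = |M − J| = 36.33.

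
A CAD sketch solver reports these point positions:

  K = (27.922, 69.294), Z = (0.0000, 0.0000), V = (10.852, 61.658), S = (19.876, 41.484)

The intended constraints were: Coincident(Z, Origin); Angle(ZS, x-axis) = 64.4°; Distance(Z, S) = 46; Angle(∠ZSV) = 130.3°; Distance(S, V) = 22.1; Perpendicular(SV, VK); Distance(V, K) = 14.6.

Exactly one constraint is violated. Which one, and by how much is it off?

Distance(V, K) = 14.6 — off by 4.10.

Z = (0.00, 0.00) ✓; ZS at 64.40° ✓; |ZS| = 46.00 ✓; ∠ZSV = 130.3° ✓; |SV| = 22.10 ✓; ∠(SV, VK) = 90.00° ✓; |VK| = 18.70 ✗.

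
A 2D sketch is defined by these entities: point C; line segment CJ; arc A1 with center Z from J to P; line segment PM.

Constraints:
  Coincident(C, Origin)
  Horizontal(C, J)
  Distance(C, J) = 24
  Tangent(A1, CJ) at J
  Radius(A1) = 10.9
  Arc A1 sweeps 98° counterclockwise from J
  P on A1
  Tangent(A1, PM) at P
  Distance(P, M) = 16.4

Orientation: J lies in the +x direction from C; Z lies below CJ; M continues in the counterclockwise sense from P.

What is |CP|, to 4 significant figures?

18.13

C is at the origin; CJ is horizontal with |CJ| = 24.0 and J on the +x side, so J = (24.00, 0.000). Since A1 is tangent to CJ there, ZJ ⟂ CJ, so Z = J + (0, -10.9) = (24.00, -10.90). On A1, J sits at bearing 90° from Z; a 98° counterclockwise sweep puts P at bearing 188°, so P = Z + 10.9·(cos 188°, sin 188°) = (13.21, -12.42). Then |CP| = |P − C| = 18.13.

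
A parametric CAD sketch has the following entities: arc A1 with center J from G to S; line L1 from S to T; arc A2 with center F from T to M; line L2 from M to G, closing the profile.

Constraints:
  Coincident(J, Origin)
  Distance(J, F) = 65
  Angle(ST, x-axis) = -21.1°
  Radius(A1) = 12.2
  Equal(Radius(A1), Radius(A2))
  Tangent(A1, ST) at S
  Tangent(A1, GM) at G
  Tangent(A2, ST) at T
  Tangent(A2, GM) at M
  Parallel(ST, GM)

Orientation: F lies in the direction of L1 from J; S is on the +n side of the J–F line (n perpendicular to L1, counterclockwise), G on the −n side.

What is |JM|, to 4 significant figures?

66.14

Tangency of A1 to both parallel lines with radius 12.2 puts S and G at J ± 12.2·n: S = (4.392, 11.38), G = (-4.392, -11.38). Equal radii place T and M the same way about F: T = F + 12.2·n = (65.03, -12.02), M = F − 12.2·n = (56.25, -34.78). Then |JM| = |M − J| = 66.14.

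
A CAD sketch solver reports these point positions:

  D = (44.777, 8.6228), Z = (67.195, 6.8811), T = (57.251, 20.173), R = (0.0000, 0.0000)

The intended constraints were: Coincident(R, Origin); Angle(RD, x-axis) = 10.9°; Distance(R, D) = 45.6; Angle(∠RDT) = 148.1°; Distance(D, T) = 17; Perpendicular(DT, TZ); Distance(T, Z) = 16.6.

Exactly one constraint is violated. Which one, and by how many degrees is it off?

Perpendicular(DT, TZ) — off by 6.00°.

R = (0.00, 0.00) ✓; RD at 10.90° ✓; |RD| = 45.60 ✓; ∠RDT = 148.1° ✓; |DT| = 17.00 ✓; ∠(DT, TZ) = 96.00° ✗; |TZ| = 16.60 ✓.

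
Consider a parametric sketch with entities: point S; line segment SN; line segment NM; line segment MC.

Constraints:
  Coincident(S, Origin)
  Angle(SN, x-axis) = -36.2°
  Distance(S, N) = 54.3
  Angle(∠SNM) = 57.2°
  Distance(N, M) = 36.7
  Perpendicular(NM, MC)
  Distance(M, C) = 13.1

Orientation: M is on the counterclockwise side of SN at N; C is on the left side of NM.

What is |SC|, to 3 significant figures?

33.3

∠SNM = 57.2°, so NM runs at -36.2° + (180° − 57.2°) = 86.6° from the x-axis; with |NM| = 36.7, M = N + 36.7·(cos 86.6°, sin 86.6°) = (46.0, 4.57). The perpendicularity gives MC at right angles to NM; with |MC| = 13.1 on the left of NM, C = M + 13.1·(-0.998, 0.0593) = (32.9, 5.34). Then |SC| = |C − S| = 33.3.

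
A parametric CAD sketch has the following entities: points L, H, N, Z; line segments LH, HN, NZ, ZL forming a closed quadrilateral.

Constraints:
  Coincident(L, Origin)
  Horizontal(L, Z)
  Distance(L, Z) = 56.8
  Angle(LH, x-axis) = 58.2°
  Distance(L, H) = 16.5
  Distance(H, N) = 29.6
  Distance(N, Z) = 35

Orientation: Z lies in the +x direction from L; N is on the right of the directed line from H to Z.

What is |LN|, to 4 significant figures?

26.36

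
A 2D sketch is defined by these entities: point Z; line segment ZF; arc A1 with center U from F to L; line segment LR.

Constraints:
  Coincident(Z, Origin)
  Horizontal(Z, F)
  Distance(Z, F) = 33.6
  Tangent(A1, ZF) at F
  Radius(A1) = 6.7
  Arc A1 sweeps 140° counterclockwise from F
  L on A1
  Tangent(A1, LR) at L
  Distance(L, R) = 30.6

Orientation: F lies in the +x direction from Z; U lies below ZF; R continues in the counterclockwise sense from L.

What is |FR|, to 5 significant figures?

36.858

Z is at the origin; ZF is horizontal with |ZF| = 33.6 and F on the +x side, so F = (33.600, 0.0000). Tangency of A1 to ZF means the radius UF is perpendicular to ZF, so U = F + (0, -6.7) = (33.600, -6.7000). On A1, F sits at bearing 90° from U; a 140° counterclockwise sweep puts L at bearing 230°, so L = U + 6.7·(cos 230°, sin 230°) = (29.293, -11.832). Since A1 is tangent to LR there, UL ⟂ LR, so LR runs along (−sin 230°, cos 230°); with |LR| = 30.6, R = (52.734, -31.502). Then |FR| = |R − F| = 36.858.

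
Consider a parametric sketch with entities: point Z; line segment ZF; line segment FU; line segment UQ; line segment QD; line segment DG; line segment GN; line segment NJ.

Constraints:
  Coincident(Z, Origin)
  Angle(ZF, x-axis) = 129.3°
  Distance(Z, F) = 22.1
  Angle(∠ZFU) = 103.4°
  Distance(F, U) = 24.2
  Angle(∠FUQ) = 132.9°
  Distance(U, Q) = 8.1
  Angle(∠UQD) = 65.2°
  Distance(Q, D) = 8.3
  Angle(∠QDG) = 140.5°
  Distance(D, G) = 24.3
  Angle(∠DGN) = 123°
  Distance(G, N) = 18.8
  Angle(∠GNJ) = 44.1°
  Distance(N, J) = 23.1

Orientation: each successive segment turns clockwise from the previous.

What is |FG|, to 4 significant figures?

0.8750

Z is at the origin; ZF runs at 129.3° with length 22.1, so F = (-14.00, 17.10). ∠ZFU = 103.4° gives FU at 52.70° from the x-axis; with |FU| = 24.2, U = (0.6672, 36.35). ∠FUQ = 132.9° gives UQ at 5.600° from the x-axis; with |UQ| = 8.1, Q = (8.729, 37.14). ∠UQD = 65.2° gives QD at -109.2° from the x-axis; with |QD| = 8.3, D = (5.999, 29.30). ∠QDG = 140.5° gives DG at -148.7° from the x-axis; with |DG| = 24.3, G = (-14.76, 16.68). Then |FG| = |G − F| = 0.8750.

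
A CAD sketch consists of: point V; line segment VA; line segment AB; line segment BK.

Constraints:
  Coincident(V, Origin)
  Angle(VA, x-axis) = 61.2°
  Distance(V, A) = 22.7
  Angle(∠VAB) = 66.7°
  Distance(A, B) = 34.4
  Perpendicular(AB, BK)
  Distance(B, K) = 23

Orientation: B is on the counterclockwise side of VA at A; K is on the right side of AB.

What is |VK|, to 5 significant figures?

50.685

V is at the origin; VA runs at 61.2° with length 22.7, so A = 22.7·(cos 61.2°, sin 61.2°) = (10.936, 19.892). ∠VAB = 66.7°, so AB runs at 61.2° + (180° − 66.7°) = 174.50° from the x-axis; with |AB| = 34.4, B = A + 34.4·(cos 174.50°, sin 174.50°) = (-23.306, 23.189). AB ⟂ BK; with |BK| = 23.0 on the right of AB, K = B + 23.0·(0.095846, 0.99540) = (-21.101, 46.083). Then |VK| = |K − V| = 50.685.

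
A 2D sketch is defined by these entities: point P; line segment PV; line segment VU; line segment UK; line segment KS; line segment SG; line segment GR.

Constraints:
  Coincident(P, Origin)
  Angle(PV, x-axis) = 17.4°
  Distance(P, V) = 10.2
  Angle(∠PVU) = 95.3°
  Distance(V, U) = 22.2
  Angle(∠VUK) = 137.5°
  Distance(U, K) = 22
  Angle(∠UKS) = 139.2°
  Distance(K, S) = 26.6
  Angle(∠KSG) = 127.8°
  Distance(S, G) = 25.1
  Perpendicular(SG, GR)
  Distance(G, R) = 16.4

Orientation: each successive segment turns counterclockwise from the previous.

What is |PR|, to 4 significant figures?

39.26

P is at the origin; PV runs at 17.4° with length 10.2, so V = (9.733, 3.050). ∠PVU = 95.3° gives VU at 102.1° from the x-axis; with |VU| = 22.2, U = (5.080, 24.76). ∠VUK = 137.5° gives UK at 144.6° from the x-axis; with |UK| = 22.0, K = (-12.85, 37.50). ∠UKS = 139.2° gives KS at -174.6° from the x-axis; with |KS| = 26.6, S = (-39.34, 35.00). ∠KSG = 127.8° gives SG at -122.4° from the x-axis; with |SG| = 25.1, G = (-52.78, 13.81). SG ⟂ GR, so GR runs at -32.40°; with |GR| = 16.4, R = (-38.94, 5.018). Then |PR| = |R − P| = 39.26.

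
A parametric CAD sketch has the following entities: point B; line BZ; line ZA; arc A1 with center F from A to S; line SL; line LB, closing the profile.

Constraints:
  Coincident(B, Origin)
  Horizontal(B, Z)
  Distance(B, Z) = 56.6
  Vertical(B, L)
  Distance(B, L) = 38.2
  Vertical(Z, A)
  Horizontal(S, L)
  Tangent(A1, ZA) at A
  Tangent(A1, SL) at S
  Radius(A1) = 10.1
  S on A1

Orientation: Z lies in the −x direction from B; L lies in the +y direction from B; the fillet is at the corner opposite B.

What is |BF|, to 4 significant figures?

54.33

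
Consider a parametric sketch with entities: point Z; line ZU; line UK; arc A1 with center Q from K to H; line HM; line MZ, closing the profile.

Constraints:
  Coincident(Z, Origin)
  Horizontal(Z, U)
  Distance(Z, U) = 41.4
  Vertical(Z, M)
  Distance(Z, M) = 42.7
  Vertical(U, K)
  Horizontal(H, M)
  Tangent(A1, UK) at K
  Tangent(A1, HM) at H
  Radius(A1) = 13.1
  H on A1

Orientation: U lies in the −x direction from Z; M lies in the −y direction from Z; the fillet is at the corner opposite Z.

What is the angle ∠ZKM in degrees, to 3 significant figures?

53.1°

Z is at the origin; ZU is horizontal with |ZU| = 41.4 and U on the −x side, so U = (-41.4, 0.00). Z and M share the same x with |ZM| = 42.7 and M on the −y side, so M = (0.00, -42.7). The virtual corner opposite Z is at (-41.4, -42.7). Tangency of A1 to UK means the radius QK is perpendicular to UK and the tangent condition forces QH to be normal to HM, with radius 13.1, so the center Q sits 13.1 in from both sides at Q = (-28.3, -29.6). That places the tangent points at K = (-41.4, -29.6) on UK and H = (-28.3, -42.7) on HM. Then cos ∠ZKM = KZ·KM / (|KZ||KM|), giving 53.1°.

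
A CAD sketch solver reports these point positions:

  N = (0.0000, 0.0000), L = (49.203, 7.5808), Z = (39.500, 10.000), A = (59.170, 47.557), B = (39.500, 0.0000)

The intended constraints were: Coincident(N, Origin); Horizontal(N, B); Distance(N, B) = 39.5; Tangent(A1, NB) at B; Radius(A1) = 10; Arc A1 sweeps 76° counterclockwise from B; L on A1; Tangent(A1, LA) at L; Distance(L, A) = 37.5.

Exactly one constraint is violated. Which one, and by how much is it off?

Distance(L, A) = 37.5 — off by 3.70.

N = (0.00, 0.00) ✓; N.y = 0.00, B.y = 0.00 ✓; |NB| = 39.50 ✓; ∠(ZB, BN) = 90.00° ✓; |ZB| = 10.00 ✓; bearing(Z→L) − bearing(Z→B) = 76.00° ✓; |ZL| = 10.00 ✓; ∠(ZL, LA) = 90.00° ✓; |LA| = 41.20 ✗.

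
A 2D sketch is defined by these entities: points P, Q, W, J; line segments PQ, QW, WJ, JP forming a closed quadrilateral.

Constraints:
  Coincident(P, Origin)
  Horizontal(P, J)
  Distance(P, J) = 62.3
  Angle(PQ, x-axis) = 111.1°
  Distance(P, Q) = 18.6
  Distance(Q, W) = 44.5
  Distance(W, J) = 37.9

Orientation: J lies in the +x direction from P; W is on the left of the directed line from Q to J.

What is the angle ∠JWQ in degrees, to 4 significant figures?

119.2°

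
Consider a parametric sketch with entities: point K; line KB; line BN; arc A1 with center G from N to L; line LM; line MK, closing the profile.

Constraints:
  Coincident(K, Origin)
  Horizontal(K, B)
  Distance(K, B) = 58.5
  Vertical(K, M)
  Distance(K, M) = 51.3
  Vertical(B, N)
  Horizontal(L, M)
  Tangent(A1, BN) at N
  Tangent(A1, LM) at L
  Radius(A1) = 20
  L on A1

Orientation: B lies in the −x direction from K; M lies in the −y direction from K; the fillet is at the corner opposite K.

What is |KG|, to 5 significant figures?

49.618

K is at the origin; KB is horizontal with |KB| = 58.5 and B on the −x side, so B = (-58.500, 0.0000). KM is vertical with |KM| = 51.3 and M on the −y side, so M = (0.0000, -51.300). The virtual corner opposite K is at (-58.500, -51.300). Since A1 is tangent to BN there, GN ⟂ BN and A1 meets LM tangentially, so GL is at right angles to LM, with radius 20.0, so the center G sits 20.0 in from both sides at G = (-38.500, -31.300). Then |KG| = |G − K| = 49.618.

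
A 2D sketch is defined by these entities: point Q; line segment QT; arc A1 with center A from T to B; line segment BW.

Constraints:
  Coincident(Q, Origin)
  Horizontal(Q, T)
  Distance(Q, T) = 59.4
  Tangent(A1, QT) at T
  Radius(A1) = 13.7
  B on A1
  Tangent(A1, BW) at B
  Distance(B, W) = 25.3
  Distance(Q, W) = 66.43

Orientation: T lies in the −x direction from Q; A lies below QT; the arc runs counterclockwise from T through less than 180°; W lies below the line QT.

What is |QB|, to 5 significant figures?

73.088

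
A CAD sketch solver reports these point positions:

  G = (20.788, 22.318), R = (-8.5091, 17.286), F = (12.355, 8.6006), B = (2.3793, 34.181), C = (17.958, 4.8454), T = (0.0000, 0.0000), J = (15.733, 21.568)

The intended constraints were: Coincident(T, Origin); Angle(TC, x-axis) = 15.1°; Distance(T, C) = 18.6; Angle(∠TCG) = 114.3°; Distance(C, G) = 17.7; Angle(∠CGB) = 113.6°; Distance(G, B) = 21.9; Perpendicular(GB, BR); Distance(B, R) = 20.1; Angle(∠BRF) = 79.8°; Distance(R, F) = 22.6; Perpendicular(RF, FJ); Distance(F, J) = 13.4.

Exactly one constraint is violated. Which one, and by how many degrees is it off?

Perpendicular(RF, FJ) — off by 8.00°.

T = (0.00, 0.00) ✓; TC at 15.10° ✓; |TC| = 18.60 ✓; ∠TCG = 114.3° ✓; |CG| = 17.70 ✓; ∠CGB = 113.6° ✓; |GB| = 21.90 ✓; ∠(GB, BR) = 90.00° ✓; |BR| = 20.10 ✓; ∠BRF = 79.80° ✓; |RF| = 22.60 ✓; ∠(RF, FJ) = 98.00° ✗; |FJ| = 13.40 ✓.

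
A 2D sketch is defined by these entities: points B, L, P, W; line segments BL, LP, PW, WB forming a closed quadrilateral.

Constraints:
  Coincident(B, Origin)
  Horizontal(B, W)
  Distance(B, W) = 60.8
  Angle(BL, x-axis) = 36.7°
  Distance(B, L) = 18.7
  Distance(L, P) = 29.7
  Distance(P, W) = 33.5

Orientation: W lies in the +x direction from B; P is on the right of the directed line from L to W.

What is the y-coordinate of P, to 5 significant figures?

-14.185

Checks: |LP| = 29.70 ✓; |PW| = 33.50 ✓.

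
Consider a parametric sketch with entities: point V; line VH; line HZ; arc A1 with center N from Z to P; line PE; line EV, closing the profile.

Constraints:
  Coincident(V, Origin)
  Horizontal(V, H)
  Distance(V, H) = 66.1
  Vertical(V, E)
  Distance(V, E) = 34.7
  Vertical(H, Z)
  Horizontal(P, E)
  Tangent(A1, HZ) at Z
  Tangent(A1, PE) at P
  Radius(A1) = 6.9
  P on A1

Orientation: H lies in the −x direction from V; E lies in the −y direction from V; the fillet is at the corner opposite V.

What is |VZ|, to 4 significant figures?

71.71

The virtual corner opposite V is at (-66.10, -34.70). A1 meets HZ tangentially, so NZ is at right angles to HZ and A1 meets PE tangentially, so NP is at right angles to PE, with radius 6.9, so the center N sits 6.9 in from both sides at N = (-59.20, -27.80). That places the tangent points at Z = (-66.10, -27.80) on HZ and P = (-59.20, -34.70) on PE. Then |VZ| = |Z − V| = 71.71.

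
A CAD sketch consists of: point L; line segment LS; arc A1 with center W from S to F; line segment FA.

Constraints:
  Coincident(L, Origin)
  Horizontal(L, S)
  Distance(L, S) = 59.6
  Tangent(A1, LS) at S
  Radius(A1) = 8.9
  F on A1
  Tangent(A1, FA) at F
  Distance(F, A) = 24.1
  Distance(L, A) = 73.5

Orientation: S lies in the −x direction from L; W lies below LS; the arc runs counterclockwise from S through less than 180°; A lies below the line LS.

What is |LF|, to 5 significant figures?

69.160

Checks: ∠(WS, SL) = 90.00° ✓; |WS| = 8.900 ✓; |WF| = 8.900 ✓; ∠(WF, FA) = 90.00° ✓; |FA| = 24.10 ✓; |LA| = 73.50 ✓.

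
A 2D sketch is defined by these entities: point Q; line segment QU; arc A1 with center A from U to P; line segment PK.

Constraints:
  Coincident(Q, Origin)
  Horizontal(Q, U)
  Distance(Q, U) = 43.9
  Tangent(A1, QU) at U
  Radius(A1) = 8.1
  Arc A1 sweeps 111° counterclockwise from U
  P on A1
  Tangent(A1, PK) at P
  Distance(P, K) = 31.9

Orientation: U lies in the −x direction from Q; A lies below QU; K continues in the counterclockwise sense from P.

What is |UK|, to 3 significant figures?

41.0

On A1, U sits at bearing 90° from A; a 111° counterclockwise sweep puts P at bearing 201°, so P = A + 8.1·(cos 201°, sin 201°) = (-51.5, -11.0). Tangency of A1 to PK means the radius AP is perpendicular to PK, so PK runs along (−sin 201°, cos 201°); with |PK| = 31.9, K = (-40.0, -40.8). Then |UK| = |K − U| = 41.0.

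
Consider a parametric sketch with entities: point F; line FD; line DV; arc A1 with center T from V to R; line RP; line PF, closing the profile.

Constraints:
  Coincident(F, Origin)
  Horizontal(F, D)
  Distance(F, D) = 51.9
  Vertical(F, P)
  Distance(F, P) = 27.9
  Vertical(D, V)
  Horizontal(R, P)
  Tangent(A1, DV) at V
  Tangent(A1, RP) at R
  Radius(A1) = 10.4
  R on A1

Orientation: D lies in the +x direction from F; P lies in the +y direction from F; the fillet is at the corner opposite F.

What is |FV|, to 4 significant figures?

54.77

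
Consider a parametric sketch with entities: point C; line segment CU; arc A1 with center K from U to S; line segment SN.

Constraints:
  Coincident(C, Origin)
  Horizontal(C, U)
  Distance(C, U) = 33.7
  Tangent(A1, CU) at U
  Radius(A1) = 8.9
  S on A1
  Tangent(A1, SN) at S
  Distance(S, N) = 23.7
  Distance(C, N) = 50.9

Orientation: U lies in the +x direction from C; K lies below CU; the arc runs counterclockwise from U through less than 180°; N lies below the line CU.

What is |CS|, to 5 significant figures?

29.273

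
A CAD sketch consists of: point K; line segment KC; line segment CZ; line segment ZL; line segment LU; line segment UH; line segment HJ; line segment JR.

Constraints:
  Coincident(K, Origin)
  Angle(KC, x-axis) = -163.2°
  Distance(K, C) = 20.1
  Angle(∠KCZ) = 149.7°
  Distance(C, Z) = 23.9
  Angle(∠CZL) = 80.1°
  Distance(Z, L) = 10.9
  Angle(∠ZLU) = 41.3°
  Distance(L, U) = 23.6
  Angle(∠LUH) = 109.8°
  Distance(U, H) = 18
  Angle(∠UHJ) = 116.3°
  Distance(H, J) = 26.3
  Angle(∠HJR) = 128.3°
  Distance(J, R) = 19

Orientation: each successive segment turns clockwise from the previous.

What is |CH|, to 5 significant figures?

31.473

K is at the origin; KC runs at -163.2° with length 20.1, so C = (-19.242, -5.8095). ∠KCZ = 149.7° gives CZ at 166.50° from the x-axis; with |CZ| = 23.9, Z = (-42.482, -0.23019). ∠CZL = 80.1° gives ZL at 66.600° from the x-axis; with |ZL| = 10.9, L = (-38.153, 9.7733). ∠ZLU = 41.3° gives LU at -72.100° from the x-axis; with |LU| = 23.6, U = (-30.899, -12.684). ∠LUH = 109.8° gives UH at -142.30° from the x-axis; with |UH| = 18.0, H = (-45.141, -23.692). Then |CH| = |H − C| = 31.473.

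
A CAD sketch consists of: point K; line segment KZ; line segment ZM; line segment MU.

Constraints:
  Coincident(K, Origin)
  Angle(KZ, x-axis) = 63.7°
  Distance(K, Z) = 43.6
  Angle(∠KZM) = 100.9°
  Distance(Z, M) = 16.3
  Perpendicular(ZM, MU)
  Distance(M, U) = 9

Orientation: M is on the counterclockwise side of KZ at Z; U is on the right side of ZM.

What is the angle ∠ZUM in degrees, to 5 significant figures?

61.095°

K is at the origin; KZ runs at 63.7° with length 43.6, so Z = 43.6·(cos 63.7°, sin 63.7°) = (19.318, 39.087). ∠KZM = 100.9°, so ZM runs at 63.7° + (180° − 100.9°) = 142.80° from the x-axis; with |ZM| = 16.3, M = Z + 16.3·(cos 142.80°, sin 142.80°) = (6.3345, 48.942). ZM ⟂ MU; with |MU| = 9.0 on the right of ZM, U = M + 9.0·(0.60460, 0.79653) = (11.776, 56.111). Then cos ∠ZUM = UZ·UM / (|UZ||UM|), giving 61.095°.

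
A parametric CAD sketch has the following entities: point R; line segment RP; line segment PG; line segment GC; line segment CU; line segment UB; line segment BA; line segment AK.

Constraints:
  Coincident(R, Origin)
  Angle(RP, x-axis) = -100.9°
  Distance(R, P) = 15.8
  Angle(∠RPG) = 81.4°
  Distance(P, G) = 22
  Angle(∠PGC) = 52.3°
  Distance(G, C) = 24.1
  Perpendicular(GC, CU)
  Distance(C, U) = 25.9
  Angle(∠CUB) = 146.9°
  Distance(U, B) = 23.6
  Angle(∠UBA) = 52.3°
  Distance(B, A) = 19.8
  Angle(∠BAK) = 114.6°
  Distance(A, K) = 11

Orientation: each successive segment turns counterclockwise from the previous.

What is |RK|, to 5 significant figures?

17.789

R is at the origin; RP runs at -100.9° with length 15.8, so P = (-2.9877, -15.515). ∠RPG = 81.4° gives PG at -2.3000° from the x-axis; with |PG| = 22.0, G = (18.995, -16.398). ∠PGC = 52.3° gives GC at 125.40° from the x-axis; with |GC| = 24.1, C = (5.0339, 3.2467). The perpendicularity gives CU at right angles to GC, so CU runs at -144.60°; with |CU| = 25.9, U = (-16.078, -11.757). ∠CUB = 146.9° gives UB at -111.50° from the x-axis; with |UB| = 23.6, B = (-24.727, -33.715). ∠UBA = 52.3° gives BA at 16.200° from the x-axis; with |BA| = 19.8, A = (-5.7135, -28.190). ∠BAK = 114.6° gives AK at 81.600° from the x-axis; with |AK| = 11.0, K = (-4.1066, -17.308). Then |RK| = |K − R| = 17.789.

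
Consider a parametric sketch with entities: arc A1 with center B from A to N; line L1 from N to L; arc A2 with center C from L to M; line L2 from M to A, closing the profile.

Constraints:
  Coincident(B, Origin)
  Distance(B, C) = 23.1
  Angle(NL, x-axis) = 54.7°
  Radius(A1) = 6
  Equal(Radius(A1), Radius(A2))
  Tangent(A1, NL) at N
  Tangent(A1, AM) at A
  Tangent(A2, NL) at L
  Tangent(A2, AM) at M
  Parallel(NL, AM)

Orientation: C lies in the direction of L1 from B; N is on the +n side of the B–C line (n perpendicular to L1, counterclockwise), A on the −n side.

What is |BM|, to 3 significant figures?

23.9

The slot axis is L1's direction at 54.7°, so u = (cos 54.7°, sin 54.7°) = (0.578, 0.816) and n = (−sin 54.7°, cos 54.7°) = (-0.816, 0.578). B is at the origin and C lies 23.1 along u from B, so C = 23.1·u = (13.3, 18.9). Tangency of A1 to both parallel lines with radius 6.0 puts N and A at B ± 6.0·n: N = (-4.90, 3.47), A = (4.90, -3.47). Equal radii place L and M the same way about C: L = C + 6.0·n = (8.45, 22.3), M = C − 6.0·n = (18.2, 15.4). Then |BM| = |M − B| = 23.9.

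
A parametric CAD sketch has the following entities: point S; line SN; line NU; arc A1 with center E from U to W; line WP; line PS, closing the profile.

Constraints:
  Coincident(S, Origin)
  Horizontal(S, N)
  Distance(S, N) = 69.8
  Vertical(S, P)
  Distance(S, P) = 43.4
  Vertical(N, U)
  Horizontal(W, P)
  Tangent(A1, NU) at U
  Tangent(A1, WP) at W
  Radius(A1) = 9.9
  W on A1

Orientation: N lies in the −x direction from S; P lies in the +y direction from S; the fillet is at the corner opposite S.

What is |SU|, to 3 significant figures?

77.4

S is at the origin; S and N share the same y with |SN| = 69.8 and N on the −x side, so N = (-69.8, 0.00). SP is vertical with |SP| = 43.4 and P on the +y side, so P = (0.00, 43.4). The virtual corner opposite S is at (-69.8, 43.4). Tangency of A1 to NU means the radius EU is perpendicular to NU and since A1 is tangent to WP there, EW ⟂ WP, with radius 9.9, so the center E sits 9.9 in from both sides at E = (-59.9, 33.5). That places the tangent points at U = (-69.8, 33.5) on NU and W = (-59.9, 43.4) on WP. Then |SU| = |U − S| = 77.4.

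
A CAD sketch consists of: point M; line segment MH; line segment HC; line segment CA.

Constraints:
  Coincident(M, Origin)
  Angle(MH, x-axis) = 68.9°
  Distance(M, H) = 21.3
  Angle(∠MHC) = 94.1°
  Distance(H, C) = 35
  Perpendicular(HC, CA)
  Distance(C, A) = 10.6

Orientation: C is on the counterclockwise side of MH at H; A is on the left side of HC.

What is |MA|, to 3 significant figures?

38.0

M is at the origin; MH runs at 68.9° with length 21.3, so H = 21.3·(cos 68.9°, sin 68.9°) = (7.67, 19.9). ∠MHC = 94.1°, so HC runs at 68.9° + (180° − 94.1°) = 155° from the x-axis; with |HC| = 35.0, C = H + 35.0·(cos 155°, sin 155°) = (-24.0, 34.8). HC is perpendicular to CA; with |CA| = 10.6 on the left of HC, A = C + 10.6·(-0.426, -0.905) = (-28.5, 25.2). Then |MA| = |A − M| = 38.0.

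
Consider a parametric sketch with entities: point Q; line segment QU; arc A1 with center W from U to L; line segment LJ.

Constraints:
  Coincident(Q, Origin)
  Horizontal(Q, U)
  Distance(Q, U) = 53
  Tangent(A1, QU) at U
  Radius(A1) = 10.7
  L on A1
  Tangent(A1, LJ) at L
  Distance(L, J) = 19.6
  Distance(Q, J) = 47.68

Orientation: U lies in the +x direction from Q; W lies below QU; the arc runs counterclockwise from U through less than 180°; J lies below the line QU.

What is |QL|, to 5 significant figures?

43.369

Checks: |WL| = 10.70 ✓; ∠(WL, LJ) = 90.00° ✓; |LJ| = 19.60 ✓; |QJ| = 47.68 ✓.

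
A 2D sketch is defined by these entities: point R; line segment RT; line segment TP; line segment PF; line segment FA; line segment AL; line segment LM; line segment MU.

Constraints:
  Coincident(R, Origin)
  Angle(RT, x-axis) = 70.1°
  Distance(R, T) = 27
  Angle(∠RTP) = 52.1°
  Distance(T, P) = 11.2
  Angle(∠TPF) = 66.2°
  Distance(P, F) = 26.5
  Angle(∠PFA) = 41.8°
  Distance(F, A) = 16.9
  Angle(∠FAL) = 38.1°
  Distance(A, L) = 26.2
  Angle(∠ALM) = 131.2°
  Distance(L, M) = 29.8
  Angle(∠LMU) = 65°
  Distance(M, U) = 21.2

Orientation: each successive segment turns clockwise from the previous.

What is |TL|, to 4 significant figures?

28.45

R is at the origin; RT runs at 70.1° with length 27.0, so T = (9.190, 25.39). ∠RTP = 52.1° gives TP at -57.80° from the x-axis; with |TP| = 11.2, P = (15.16, 15.91). ∠TPF = 66.2° gives PF at -171.6° from the x-axis; with |PF| = 26.5, F = (-11.06, 12.04). ∠PFA = 41.8° gives FA at 50.20° from the x-axis; with |FA| = 16.9, A = (-0.2394, 25.02). ∠FAL = 38.1° gives AL at -91.70° from the x-axis; with |AL| = 26.2, L = (-1.017, -1.165). Then |TL| = |L − T| = 28.45.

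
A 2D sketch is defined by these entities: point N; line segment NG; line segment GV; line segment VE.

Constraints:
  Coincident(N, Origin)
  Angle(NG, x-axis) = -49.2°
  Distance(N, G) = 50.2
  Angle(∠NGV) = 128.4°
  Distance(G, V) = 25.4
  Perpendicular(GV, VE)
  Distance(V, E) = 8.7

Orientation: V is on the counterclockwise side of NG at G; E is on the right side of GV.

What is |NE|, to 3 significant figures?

74.2

∠NGV = 128.4°, so GV runs at -49.2° + (180° − 128.4°) = 2.40° from the x-axis; with |GV| = 25.4, V = G + 25.4·(cos 2.40°, sin 2.40°) = (58.2, -36.9). The perpendicularity gives VE at right angles to GV; with |VE| = 8.7 on the right of GV, E = V + 8.7·(0.0419, -0.999) = (58.5, -45.6). Then |NE| = |E − N| = 74.2.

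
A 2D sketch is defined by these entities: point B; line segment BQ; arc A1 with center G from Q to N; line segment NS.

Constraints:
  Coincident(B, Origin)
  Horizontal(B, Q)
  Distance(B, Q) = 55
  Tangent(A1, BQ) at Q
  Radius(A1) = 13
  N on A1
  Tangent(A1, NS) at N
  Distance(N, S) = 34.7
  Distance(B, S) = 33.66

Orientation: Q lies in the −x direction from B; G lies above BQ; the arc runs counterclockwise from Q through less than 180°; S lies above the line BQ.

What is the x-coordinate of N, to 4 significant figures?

-46.27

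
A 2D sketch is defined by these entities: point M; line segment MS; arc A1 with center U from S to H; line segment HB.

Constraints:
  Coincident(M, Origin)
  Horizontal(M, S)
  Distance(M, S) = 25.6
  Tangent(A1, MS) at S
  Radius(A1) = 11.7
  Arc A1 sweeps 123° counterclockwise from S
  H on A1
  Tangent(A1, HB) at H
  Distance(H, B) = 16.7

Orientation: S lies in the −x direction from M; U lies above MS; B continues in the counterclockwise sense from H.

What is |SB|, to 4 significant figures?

32.09

M is at the origin; M and S share the same y with |MS| = 25.6 and S on the −x side, so S = (-25.60, 0.000). The tangent condition forces US to be normal to MS, so U = S + (0, 11.7) = (-25.60, 11.70). On A1, S sits at bearing -90° from U; a 123° counterclockwise sweep puts H at bearing 33°, so H = U + 11.7·(cos 33°, sin 33°) = (-15.79, 18.07). Tangency of A1 to HB means the radius UH is perpendicular to HB, so HB runs along (−sin 33°, cos 33°); with |HB| = 16.7, B = (-24.88, 32.08). Then |SB| = |B − S| = 32.09.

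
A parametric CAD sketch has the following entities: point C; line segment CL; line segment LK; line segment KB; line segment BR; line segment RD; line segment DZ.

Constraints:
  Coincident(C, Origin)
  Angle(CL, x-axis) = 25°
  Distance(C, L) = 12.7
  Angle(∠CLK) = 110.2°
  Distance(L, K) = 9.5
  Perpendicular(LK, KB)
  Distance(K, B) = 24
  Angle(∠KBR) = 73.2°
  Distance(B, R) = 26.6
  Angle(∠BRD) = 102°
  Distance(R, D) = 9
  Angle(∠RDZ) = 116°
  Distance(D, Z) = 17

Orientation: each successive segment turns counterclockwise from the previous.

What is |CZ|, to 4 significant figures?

11.84

C is at the origin; CL runs at 25.0° with length 12.7, so L = (11.51, 5.367). ∠CLK = 110.2° gives LK at 94.80° from the x-axis; with |LK| = 9.5, K = (10.72, 14.83). The perpendicularity gives KB at right angles to LK, so KB runs at -175.2°; with |KB| = 24.0, B = (-13.20, 12.83). ∠KBR = 73.2° gives BR at -68.40° from the x-axis; with |BR| = 26.6, R = (-3.409, -11.91). ∠BRD = 102.0° gives RD at 9.600° from the x-axis; with |RD| = 9.0, D = (5.465, -10.41). ∠RDZ = 116.0° gives DZ at 73.60° from the x-axis; with |DZ| = 17.0, Z = (10.27, 5.903). Then |CZ| = |Z − C| = 11.84.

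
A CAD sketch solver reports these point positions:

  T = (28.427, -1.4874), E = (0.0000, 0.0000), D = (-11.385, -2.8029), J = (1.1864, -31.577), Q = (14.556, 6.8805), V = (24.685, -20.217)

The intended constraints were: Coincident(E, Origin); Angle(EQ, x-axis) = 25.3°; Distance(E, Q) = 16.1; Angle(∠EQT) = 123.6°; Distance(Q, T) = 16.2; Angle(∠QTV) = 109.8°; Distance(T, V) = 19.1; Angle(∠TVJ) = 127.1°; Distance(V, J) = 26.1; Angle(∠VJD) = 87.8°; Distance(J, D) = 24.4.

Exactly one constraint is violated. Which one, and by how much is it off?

Distance(J, D) = 24.4 — off by 7.00.

E = (0.00, 0.00) ✓; EQ at 25.30° ✓; |EQ| = 16.10 ✓; ∠EQT = 123.6° ✓; |QT| = 16.20 ✓; ∠QTV = 109.8° ✓; |TV| = 19.10 ✓; ∠TVJ = 127.1° ✓; |VJ| = 26.10 ✓; ∠VJD = 87.80° ✓; |JD| = 31.40 ✗.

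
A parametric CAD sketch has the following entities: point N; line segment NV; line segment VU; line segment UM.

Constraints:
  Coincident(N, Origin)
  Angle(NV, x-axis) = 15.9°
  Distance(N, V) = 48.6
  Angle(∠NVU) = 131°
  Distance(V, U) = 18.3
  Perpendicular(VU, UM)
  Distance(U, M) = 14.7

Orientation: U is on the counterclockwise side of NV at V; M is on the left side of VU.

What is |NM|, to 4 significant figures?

54.79

N is at the origin; NV runs at 15.9° with length 48.6, so V = 48.6·(cos 15.9°, sin 15.9°) = (46.74, 13.31). ∠NVU = 131.0°, so VU runs at 15.9° + (180° − 131.0°) = 64.90° from the x-axis; with |VU| = 18.3, U = V + 18.3·(cos 64.90°, sin 64.90°) = (54.50, 29.89). VU ⟂ UM; with |UM| = 14.7 on the left of VU, M = U + 14.7·(-0.9056, 0.4242) = (41.19, 36.12). Then |NM| = |M − N| = 54.79.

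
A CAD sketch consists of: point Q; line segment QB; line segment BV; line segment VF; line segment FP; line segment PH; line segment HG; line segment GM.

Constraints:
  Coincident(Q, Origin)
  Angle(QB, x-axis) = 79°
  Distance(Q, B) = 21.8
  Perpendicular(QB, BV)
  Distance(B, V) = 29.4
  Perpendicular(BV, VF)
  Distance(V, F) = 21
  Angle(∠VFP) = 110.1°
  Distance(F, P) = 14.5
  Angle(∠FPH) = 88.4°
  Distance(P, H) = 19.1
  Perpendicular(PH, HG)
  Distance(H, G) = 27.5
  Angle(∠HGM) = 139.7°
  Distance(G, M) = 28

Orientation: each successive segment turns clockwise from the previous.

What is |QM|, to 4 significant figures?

63.00

The perpendicularity gives HG at right angles to PH, so HG runs at 7.500°; with |HG| = 27.5, G = (39.47, 15.41). ∠HGM = 139.7° gives GM at -32.80° from the x-axis; with |GM| = 28.0, M = (63.00, 0.2405). Then |QM| = |M − Q| = 63.00.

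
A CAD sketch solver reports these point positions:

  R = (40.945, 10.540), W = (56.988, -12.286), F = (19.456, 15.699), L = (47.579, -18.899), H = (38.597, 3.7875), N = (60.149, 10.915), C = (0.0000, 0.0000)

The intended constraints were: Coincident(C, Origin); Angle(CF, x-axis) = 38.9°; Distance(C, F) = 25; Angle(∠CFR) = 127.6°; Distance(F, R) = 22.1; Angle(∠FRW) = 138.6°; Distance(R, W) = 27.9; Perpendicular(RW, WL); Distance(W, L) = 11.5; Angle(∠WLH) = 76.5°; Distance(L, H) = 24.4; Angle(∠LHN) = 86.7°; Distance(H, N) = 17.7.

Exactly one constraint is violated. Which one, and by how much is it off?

Distance(H, N) = 17.7 — off by 5.00.

C = (0.00, 0.00) ✓; CF at 38.90° ✓; |CF| = 25.00 ✓; ∠CFR = 127.6° ✓; |FR| = 22.10 ✓; ∠FRW = 138.6° ✓; |RW| = 27.90 ✓; ∠(RW, WL) = 90.00° ✓; |WL| = 11.50 ✓; ∠WLH = 76.50° ✓; |LH| = 24.40 ✓; ∠LHN = 86.70° ✓; |HN| = 22.70 ✗.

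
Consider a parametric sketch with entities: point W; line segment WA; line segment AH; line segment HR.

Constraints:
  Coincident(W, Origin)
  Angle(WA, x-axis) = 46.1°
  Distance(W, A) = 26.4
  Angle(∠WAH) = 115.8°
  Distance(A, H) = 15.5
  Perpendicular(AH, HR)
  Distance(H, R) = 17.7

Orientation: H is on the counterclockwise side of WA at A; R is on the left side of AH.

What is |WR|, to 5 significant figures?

27.664

W is at the origin; WA runs at 46.1° with length 26.4, so A = 26.4·(cos 46.1°, sin 46.1°) = (18.306, 19.023). ∠WAH = 115.8°, so AH runs at 46.1° + (180° − 115.8°) = 110.30° from the x-axis; with |AH| = 15.5, H = A + 15.5·(cos 110.30°, sin 110.30°) = (12.928, 33.560). The perpendicularity gives HR at right angles to AH; with |HR| = 17.7 on the left of AH, R = H + 17.7·(-0.93789, -0.34694) = (-3.6723, 27.419). Then |WR| = |R − W| = 27.664.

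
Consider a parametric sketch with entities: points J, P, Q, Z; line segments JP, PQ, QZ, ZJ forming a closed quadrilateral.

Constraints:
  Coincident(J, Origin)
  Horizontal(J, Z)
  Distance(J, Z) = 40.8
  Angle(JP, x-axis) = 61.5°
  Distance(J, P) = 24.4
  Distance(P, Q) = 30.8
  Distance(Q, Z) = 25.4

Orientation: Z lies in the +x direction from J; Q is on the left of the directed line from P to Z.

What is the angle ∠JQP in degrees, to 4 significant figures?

23.70°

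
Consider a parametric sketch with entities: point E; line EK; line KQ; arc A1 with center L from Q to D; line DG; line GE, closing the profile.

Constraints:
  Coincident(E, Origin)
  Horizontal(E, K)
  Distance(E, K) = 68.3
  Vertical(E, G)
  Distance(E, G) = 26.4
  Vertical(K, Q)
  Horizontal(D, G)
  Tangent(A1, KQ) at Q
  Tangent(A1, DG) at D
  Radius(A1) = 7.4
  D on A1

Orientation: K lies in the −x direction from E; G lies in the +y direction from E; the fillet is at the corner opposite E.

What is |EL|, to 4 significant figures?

63.80

E is at the origin; EK is horizontal with |EK| = 68.3 and K on the −x side, so K = (-68.30, 0.000). EG is vertical with |EG| = 26.4 and G on the +y side, so G = (0.000, 26.40). The virtual corner opposite E is at (-68.30, 26.40). Tangency of A1 to KQ means the radius LQ is perpendicular to KQ and since A1 is tangent to DG there, LD ⟂ DG, with radius 7.4, so the center L sits 7.4 in from both sides at L = (-60.90, 19.00). Then |EL| = |L − E| = 63.80.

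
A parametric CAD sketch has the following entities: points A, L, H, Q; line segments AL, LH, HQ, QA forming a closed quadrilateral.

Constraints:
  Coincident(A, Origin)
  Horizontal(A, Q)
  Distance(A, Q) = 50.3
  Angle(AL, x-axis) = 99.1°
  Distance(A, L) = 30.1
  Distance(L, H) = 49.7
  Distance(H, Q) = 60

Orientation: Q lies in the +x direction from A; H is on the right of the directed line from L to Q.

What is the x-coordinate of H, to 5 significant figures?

-6.2843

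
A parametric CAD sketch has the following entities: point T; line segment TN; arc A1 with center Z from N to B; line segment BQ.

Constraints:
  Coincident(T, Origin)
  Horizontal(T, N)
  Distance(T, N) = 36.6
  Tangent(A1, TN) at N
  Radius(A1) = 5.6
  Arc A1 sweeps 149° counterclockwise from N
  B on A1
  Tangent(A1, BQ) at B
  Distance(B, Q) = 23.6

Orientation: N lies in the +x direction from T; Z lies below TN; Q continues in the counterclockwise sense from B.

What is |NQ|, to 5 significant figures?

28.453

On A1, N sits at bearing 90° from Z; a 149° counterclockwise sweep puts B at bearing 239°, so B = Z + 5.6·(cos 239°, sin 239°) = (33.716, -10.400). Since A1 is tangent to BQ there, ZB ⟂ BQ, so BQ runs along (−sin 239°, cos 239°); with |BQ| = 23.6, Q = (53.945, -22.555). Then |NQ| = |Q − N| = 28.453.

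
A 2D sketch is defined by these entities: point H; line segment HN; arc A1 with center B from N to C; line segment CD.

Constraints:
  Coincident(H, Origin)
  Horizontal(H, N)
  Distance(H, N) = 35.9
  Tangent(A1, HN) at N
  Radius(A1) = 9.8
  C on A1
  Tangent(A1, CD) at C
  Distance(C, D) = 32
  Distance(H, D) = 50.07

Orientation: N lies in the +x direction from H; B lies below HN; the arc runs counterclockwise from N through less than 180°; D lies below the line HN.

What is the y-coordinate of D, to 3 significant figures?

-42.1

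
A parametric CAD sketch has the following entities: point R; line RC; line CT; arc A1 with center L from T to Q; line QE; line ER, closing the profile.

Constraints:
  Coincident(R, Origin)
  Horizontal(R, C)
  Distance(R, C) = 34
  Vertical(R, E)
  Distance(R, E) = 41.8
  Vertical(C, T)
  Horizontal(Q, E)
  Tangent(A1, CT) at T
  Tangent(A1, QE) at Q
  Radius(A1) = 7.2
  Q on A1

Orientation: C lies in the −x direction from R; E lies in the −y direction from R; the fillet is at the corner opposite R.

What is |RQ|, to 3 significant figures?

49.7

R is at the origin; R and C share the same y with |RC| = 34.0 and C on the −x side, so C = (-34.0, 0.00). RE is vertical with |RE| = 41.8 and E on the −y side, so E = (0.00, -41.8). The virtual corner opposite R is at (-34.0, -41.8). Tangency of A1 to CT means the radius LT is perpendicular to CT and the tangent condition forces LQ to be normal to QE, with radius 7.2, so the center L sits 7.2 in from both sides at L = (-26.8, -34.6). That places the tangent points at T = (-34.0, -34.6) on CT and Q = (-26.8, -41.8) on QE. Then |RQ| = |Q − R| = 49.7.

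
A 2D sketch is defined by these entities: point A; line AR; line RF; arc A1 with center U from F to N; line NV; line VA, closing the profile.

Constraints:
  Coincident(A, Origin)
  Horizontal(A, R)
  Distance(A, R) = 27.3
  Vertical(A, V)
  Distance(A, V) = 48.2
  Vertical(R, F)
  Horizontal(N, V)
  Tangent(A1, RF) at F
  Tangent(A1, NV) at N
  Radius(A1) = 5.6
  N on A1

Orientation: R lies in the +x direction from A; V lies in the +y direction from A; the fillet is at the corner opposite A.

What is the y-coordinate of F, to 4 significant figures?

42.60

A is at the origin; A and R share the same y with |AR| = 27.3 and R on the +x side, so R = (27.30, 0.000). A and V share the same x with |AV| = 48.2 and V on the +y side, so V = (0.000, 48.20). The virtual corner opposite A is at (27.30, 48.20). Since A1 is tangent to RF there, UF ⟂ RF and since A1 is tangent to NV there, UN ⟂ NV, with radius 5.6, so the center U sits 5.6 in from both sides at U = (21.70, 42.60). That places the tangent points at F = (27.30, 42.60) on RF and N = (21.70, 48.20) on NV. So F.y = 42.60.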